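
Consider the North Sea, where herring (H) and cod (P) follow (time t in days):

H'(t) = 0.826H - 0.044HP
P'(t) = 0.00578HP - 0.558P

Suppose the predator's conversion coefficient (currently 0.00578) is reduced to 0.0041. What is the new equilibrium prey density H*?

H* ≈ 136

At the interior fixed point, setting dP/dt = 0 with P > 0 fixes H* = (predator death rate)/(HP coefficient) — independent of the other coefficients.
With the change, H* = 0.558/0.0041 = 136; it rises from 96.5.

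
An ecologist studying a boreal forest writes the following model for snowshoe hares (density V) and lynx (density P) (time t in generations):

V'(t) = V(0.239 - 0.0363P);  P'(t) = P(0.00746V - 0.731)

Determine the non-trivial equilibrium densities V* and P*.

V* ≈ 98, P* ≈ 6.58

Set dP/dt = 0 with P > 0: 0.00746V - 0.731 = 0, so V* = 0.731/0.00746 = 98.
Set dV/dt = 0 with V > 0: 0.239 - 0.0363P = 0, so P* = 0.239/0.0363 = 6.58.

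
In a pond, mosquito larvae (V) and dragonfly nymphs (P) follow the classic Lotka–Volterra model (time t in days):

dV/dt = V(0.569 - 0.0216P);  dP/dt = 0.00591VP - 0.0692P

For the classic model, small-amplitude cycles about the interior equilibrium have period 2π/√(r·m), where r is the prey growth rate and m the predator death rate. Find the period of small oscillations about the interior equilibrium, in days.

Here r = 0.569 and m = 0.0692, so r·m = 0.0394.
ω = √0.0394 = 0.198 per day, hence T = 2π/ω ≈ 31.7 days.

T ≈ 31.7 days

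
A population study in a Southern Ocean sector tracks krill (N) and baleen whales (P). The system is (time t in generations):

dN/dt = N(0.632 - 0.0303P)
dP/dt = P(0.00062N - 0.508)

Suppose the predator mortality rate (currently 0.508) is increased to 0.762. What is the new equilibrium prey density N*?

At the interior fixed point, setting dP/dt = 0 with P > 0 fixes N* = (predator death rate)/(NP coefficient) — independent of the other coefficients.
With the change, N* = 0.762/0.00062 = 1230; it rises from 819.

N* ≈ 1230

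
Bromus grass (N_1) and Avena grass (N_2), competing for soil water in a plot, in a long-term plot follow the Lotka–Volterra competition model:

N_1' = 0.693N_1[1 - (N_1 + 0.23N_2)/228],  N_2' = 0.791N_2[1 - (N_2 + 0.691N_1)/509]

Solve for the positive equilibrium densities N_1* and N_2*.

Setting both brackets to zero gives the nullclines N_1 + 0.23N_2 = 228 and 0.691N_1 + N_2 = 509.
Substituting N_2 = 509 - 0.691N_1 into the first: N_1(1 - 0.23·0.691) = 228 - 0.23·509.
So N_1* = 111/0.841 = 132, and then N_2* = 509 - 0.691·132 = 418.

N_1* ≈ 132, N_2* ≈ 418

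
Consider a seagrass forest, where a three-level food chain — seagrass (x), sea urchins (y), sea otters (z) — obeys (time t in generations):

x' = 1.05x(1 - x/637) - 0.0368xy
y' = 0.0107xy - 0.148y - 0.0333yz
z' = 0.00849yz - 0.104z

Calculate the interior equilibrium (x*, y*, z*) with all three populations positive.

From dz/dt = 0: 0.00849y* = 0.104, so y* = 12.2.
From dx/dt = 0: 1.05(1 - x*/637) = 0.0368·12.2, giving x* = 637·(1 - 0.429) = 364.
From dy/dt = 0: 0.0107·364 - 0.148 = 0.0333z*, so z* = 3.74/0.0333 = 112.

x* ≈ 364, y* ≈ 12.2, z* ≈ 112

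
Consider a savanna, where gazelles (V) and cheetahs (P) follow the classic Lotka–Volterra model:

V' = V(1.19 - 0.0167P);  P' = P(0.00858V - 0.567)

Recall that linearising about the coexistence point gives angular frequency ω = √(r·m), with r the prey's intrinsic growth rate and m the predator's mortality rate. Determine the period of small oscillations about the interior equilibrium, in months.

Here r = 1.19 and m = 0.567, so r·m = 0.675.
ω = √0.675 = 0.821 per month, hence T = 2π/ω ≈ 7.65 months.

T ≈ 7.65 months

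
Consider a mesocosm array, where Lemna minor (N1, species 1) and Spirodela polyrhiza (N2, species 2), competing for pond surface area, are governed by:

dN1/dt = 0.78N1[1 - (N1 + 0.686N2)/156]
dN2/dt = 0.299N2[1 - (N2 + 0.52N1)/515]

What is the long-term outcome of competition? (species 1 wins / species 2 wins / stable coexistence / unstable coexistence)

species 2 excludes species 1

Compare the nullcline intercepts: K1/α12 = 156/0.686 = 227 < K2 = 515; K2/α21 = 515/0.52 = 990 > K1 = 156.
Since the inequalities point opposite ways, species 2 can invade but species 1 cannot.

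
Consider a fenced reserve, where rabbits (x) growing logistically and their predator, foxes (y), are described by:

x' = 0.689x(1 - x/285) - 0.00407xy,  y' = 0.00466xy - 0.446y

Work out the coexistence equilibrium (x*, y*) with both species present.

From dy/dt = 0 with y > 0: 0.00466x* = 0.446, so x* = 95.7.
Substitute into dx/dt = 0: 0.689(1 - 95.7/285) = 0.00407y*.
The bracket is 0.664, giving y* = 0.458/0.00407 = 112.

x* ≈ 95.7, y* ≈ 112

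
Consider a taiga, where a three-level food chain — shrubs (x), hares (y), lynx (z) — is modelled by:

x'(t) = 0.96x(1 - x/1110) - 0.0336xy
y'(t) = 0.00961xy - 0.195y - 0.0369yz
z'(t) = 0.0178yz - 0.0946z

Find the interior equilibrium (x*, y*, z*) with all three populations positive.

x* ≈ 904, y* ≈ 5.31, z* ≈ 230

From dz/dt = 0: 0.0178y* = 0.0946, so y* = 5.31.
From dx/dt = 0: 0.96(1 - x*/1110) = 0.0336·5.31, giving x* = 1110·(1 - 0.186) = 904.
From dy/dt = 0: 0.00961·904 - 0.195 = 0.0369z*, so z* = 8.49/0.0369 = 230.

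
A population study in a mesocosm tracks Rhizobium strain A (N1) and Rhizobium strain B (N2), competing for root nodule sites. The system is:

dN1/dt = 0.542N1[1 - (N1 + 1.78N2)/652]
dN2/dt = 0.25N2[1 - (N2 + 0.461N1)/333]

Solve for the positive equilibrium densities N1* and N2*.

N1* ≈ 330, N2* ≈ 181

Setting both brackets to zero gives the nullclines N1 + 1.78N2 = 652 and 0.461N1 + N2 = 333.
Substituting N2 = 333 - 0.461N1 into the first: N1(1 - 1.78·0.461) = 652 - 1.78·333.
So N1* = 59.3/0.179 = 330, and then N2* = 333 - 0.461·330 = 181.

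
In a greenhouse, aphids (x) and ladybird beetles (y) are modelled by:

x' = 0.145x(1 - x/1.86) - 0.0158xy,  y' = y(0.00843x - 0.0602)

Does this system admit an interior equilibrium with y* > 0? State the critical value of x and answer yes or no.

Threshold x = 7.14; K < 7.14, so no, the predator goes extinct.

The predator equation gives dy/dt > 0 only when x > 0.0602/0.00843 = 7.14.
Without the predator, x → K = 1.86. Since 1.86 < 7.14, the predator cannot invade.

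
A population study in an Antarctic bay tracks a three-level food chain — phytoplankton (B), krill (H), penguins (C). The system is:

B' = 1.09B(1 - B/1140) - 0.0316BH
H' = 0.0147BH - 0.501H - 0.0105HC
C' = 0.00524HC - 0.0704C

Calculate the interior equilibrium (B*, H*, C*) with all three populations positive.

From dC/dt = 0: 0.00524H* = 0.0704, so H* = 13.4.
From dB/dt = 0: 1.09(1 - B*/1140) = 0.0316·13.4, giving B* = 1140·(1 - 0.389) = 696.
From dH/dt = 0: 0.0147·696 - 0.501 = 0.0105C*, so C* = 9.73/0.0105 = 927.

B* ≈ 696, H* ≈ 13.4, C* ≈ 927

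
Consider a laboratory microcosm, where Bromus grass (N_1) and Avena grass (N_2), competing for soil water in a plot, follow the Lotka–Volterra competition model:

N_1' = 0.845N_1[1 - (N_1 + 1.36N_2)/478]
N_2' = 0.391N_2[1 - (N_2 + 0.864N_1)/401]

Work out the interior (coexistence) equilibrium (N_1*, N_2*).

Setting both brackets to zero gives the nullclines N_1 + 1.36N_2 = 478 and 0.864N_1 + N_2 = 401.
Substituting N_2 = 401 - 0.864N_1 into the first: N_1(1 - 1.36·0.864) = 478 - 1.36·401.
So N_1* = -67.4/-0.175 = 385, and then N_2* = 401 - 0.864·385 = 68.5.

N_1* ≈ 385, N_2* ≈ 68.5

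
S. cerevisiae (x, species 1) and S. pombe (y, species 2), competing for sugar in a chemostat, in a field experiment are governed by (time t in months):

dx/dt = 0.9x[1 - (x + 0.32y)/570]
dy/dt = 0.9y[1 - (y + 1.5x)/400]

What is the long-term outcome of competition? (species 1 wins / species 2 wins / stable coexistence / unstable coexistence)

Compare the nullcline intercepts: K1/α12 = 570/0.32 = 1780 > K2 = 400; K2/α21 = 400/1.5 = 267 < K1 = 570.
Since the inequalities point opposite ways, species 1 can invade but species 2 cannot.

species 1 excludes species 2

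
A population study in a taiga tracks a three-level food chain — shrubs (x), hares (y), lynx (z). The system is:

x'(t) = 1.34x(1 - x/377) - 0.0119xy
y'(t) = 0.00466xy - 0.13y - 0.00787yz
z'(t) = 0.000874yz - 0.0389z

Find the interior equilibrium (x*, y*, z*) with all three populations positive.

x* ≈ 228, y* ≈ 44.5, z* ≈ 118

From dz/dt = 0: 0.000874y* = 0.0389, so y* = 44.5.
From dx/dt = 0: 1.34(1 - x*/377) = 0.0119·44.5, giving x* = 377·(1 - 0.395) = 228.
From dy/dt = 0: 0.00466·228 - 0.13 = 0.00787z*, so z* = 0.932/0.00787 = 118.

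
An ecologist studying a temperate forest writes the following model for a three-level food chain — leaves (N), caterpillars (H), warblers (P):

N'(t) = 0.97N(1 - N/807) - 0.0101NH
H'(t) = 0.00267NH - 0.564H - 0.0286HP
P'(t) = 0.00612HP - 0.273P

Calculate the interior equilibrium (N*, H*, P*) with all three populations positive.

N* ≈ 432, H* ≈ 44.6, P* ≈ 20.6

From dP/dt = 0: 0.00612H* = 0.273, so H* = 44.6.
From dN/dt = 0: 0.97(1 - N*/807) = 0.0101·44.6, giving N* = 807·(1 - 0.464) = 432.
From dH/dt = 0: 0.00267·432 - 0.564 = 0.0286P*, so P* = 0.59/0.0286 = 20.6.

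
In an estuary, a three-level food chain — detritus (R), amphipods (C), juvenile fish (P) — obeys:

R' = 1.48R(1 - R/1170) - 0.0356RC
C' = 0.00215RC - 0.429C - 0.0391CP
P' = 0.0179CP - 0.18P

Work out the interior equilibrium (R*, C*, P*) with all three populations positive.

From dP/dt = 0: 0.0179C* = 0.18, so C* = 10.1.
From dR/dt = 0: 1.48(1 - R*/1170) = 0.0356·10.1, giving R* = 1170·(1 - 0.242) = 887.
From dC/dt = 0: 0.00215·887 - 0.429 = 0.0391P*, so P* = 1.48/0.0391 = 37.8.

R* ≈ 887, C* ≈ 10.1, P* ≈ 37.8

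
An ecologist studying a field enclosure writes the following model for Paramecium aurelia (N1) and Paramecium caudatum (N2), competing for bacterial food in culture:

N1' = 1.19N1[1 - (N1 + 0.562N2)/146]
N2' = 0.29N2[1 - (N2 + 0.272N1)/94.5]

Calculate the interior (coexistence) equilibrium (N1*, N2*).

Setting both brackets to zero gives the nullclines N1 + 0.562N2 = 146 and 0.272N1 + N2 = 94.5.
Substituting N2 = 94.5 - 0.272N1 into the first: N1(1 - 0.562·0.272) = 146 - 0.562·94.5.
So N1* = 92.9/0.847 = 110, and then N2* = 94.5 - 0.272·110 = 64.7.

N1* ≈ 110, N2* ≈ 64.7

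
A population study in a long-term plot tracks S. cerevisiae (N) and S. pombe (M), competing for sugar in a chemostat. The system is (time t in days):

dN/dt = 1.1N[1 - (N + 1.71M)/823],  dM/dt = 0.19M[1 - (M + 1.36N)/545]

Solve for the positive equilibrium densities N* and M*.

Setting both brackets to zero gives the nullclines N + 1.71M = 823 and 1.36N + M = 545.
Substituting M = 545 - 1.36N into the first: N(1 - 1.71·1.36) = 823 - 1.71·545.
So N* = -109/-1.33 = 82.2, and then M* = 545 - 1.36·82.2 = 433.

N* ≈ 82.2, M* ≈ 433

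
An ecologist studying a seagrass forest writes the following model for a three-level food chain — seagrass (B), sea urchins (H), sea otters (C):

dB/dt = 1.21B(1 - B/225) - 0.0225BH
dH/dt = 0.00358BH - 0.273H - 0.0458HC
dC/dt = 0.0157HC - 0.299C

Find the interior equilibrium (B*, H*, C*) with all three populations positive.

From dC/dt = 0: 0.0157H* = 0.299, so H* = 19.
From dB/dt = 0: 1.21(1 - B*/225) = 0.0225·19, giving B* = 225·(1 - 0.354) = 145.
From dH/dt = 0: 0.00358·145 - 0.273 = 0.0458C*, so C* = 0.247/0.0458 = 5.4.

B* ≈ 145, H* ≈ 19, C* ≈ 5.4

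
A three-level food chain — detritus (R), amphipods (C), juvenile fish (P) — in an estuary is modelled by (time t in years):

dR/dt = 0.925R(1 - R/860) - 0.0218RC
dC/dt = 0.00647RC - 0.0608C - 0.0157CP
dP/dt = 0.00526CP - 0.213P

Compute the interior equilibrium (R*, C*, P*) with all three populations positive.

From dP/dt = 0: 0.00526C* = 0.213, so C* = 40.5.
From dR/dt = 0: 0.925(1 - R*/860) = 0.0218·40.5, giving R* = 860·(1 - 0.954) = 39.3.
From dC/dt = 0: 0.00647·39.3 - 0.0608 = 0.0157P*, so P* = 0.193/0.0157 = 12.3.

R* ≈ 39.3, C* ≈ 40.5, P* ≈ 12.3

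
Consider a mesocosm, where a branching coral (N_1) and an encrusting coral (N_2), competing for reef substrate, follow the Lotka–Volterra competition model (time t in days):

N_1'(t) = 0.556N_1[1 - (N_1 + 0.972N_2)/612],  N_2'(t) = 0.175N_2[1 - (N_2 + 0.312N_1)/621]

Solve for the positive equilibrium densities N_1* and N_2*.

N_1* ≈ 12, N_2* ≈ 617

Setting both brackets to zero gives the nullclines N_1 + 0.972N_2 = 612 and 0.312N_1 + N_2 = 621.
Substituting N_2 = 621 - 0.312N_1 into the first: N_1(1 - 0.972·0.312) = 612 - 0.972·621.
So N_1* = 8.39/0.697 = 12, and then N_2* = 621 - 0.312·12 = 617.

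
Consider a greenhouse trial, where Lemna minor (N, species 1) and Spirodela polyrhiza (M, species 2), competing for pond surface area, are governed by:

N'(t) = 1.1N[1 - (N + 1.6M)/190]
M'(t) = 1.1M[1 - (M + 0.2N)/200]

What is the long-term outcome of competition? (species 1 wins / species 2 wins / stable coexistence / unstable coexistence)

species 2 excludes species 1

Compare the nullcline intercepts: K1/α12 = 190/1.6 = 119 < K2 = 200; K2/α21 = 200/0.2 = 1000 > K1 = 190.
Since the inequalities point opposite ways, species 2 can invade but species 1 cannot.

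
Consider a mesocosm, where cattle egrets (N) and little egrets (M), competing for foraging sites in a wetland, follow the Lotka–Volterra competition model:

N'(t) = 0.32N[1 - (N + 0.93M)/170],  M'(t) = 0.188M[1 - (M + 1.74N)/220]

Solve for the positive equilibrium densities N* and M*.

Setting both brackets to zero gives the nullclines N + 0.93M = 170 and 1.74N + M = 220.
Substituting M = 220 - 1.74N into the first: N(1 - 0.93·1.74) = 170 - 0.93·220.
So N* = -34.6/-0.618 = 56, and then M* = 220 - 1.74·56 = 123.

N* ≈ 56, M* ≈ 123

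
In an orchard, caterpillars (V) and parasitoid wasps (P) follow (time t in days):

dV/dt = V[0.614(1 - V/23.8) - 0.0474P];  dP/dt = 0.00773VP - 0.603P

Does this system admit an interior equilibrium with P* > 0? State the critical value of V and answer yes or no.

Threshold V = 78; K < 78, so no, the predator goes extinct.

The predator equation gives dP/dt > 0 only when V > 0.603/0.00773 = 78.
Without the predator, V → K = 23.8. Since 23.8 < 78, the predator cannot invade.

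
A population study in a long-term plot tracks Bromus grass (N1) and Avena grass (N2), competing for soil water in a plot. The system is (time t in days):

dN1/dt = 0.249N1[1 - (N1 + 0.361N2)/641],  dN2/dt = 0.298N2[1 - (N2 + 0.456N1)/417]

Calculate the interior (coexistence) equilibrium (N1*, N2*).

N1* ≈ 587, N2* ≈ 149

Setting both brackets to zero gives the nullclines N1 + 0.361N2 = 641 and 0.456N1 + N2 = 417.
Substituting N2 = 417 - 0.456N1 into the first: N1(1 - 0.361·0.456) = 641 - 0.361·417.
So N1* = 490/0.835 = 587, and then N2* = 417 - 0.456·587 = 149.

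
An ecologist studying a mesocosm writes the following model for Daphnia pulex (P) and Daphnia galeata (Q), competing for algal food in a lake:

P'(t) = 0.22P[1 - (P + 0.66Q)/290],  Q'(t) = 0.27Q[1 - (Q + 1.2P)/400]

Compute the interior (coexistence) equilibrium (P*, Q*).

Setting both brackets to zero gives the nullclines P + 0.66Q = 290 and 1.2P + Q = 400.
Substituting Q = 400 - 1.2P into the first: P(1 - 0.66·1.2) = 290 - 0.66·400.
So P* = 26/0.208 = 125, and then Q* = 400 - 1.2·125 = 250.

P* ≈ 125, Q* ≈ 250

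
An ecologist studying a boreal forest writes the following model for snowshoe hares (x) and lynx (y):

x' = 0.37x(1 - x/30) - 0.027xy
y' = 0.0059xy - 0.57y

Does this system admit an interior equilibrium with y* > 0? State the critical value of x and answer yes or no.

Threshold x = 96.6; K < 96.6, so no, the predator goes extinct.

The predator equation gives dy/dt > 0 only when x > 0.57/0.0059 = 96.6.
Without the predator, x → K = 30. Since 30 < 96.6, the predator cannot invade.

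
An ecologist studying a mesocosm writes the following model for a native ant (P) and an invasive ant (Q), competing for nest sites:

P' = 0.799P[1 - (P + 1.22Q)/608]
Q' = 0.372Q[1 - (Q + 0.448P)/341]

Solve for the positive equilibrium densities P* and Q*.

Setting both brackets to zero gives the nullclines P + 1.22Q = 608 and 0.448P + Q = 341.
Substituting Q = 341 - 0.448P into the first: P(1 - 1.22·0.448) = 608 - 1.22·341.
So P* = 192/0.453 = 423, and then Q* = 341 - 0.448·423 = 151.

P* ≈ 423, Q* ≈ 151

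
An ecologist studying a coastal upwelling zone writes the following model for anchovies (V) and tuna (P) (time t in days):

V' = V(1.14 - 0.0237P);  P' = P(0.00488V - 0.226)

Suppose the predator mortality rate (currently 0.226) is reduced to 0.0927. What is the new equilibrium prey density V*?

At the interior fixed point, setting dP/dt = 0 with P > 0 fixes V* = (predator death rate)/(VP coefficient) — independent of the other coefficients.
With the change, V* = 0.0927/0.00488 = 19; it falls from 46.3.

V* ≈ 19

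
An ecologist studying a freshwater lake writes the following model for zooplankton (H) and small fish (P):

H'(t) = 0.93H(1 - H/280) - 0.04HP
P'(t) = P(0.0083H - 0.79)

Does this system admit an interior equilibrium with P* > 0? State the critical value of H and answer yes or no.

Threshold H = 95.2; K > 95.2, so yes, the predator persists.

The predator equation gives dP/dt > 0 only when H > 0.79/0.0083 = 95.2.
Without the predator, H → K = 280. Since 280 > 95.2, the predator can invade and persist.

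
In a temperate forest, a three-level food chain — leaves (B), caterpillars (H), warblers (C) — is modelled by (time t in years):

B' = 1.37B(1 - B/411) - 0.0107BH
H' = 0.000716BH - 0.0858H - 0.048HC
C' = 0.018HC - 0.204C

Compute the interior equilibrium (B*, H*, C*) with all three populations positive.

From dC/dt = 0: 0.018H* = 0.204, so H* = 11.3.
From dB/dt = 0: 1.37(1 - B*/411) = 0.0107·11.3, giving B* = 411·(1 - 0.0885) = 375.
From dH/dt = 0: 0.000716·375 - 0.0858 = 0.048C*, so C* = 0.182/0.048 = 3.8.

B* ≈ 375, H* ≈ 11.3, C* ≈ 3.8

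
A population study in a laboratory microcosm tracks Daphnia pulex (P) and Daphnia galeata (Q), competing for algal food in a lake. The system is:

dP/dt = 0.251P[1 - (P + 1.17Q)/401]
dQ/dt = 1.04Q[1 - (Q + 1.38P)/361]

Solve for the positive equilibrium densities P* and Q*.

Setting both brackets to zero gives the nullclines P + 1.17Q = 401 and 1.38P + Q = 361.
Substituting Q = 361 - 1.38P into the first: P(1 - 1.17·1.38) = 401 - 1.17·361.
So P* = -21.4/-0.615 = 34.8, and then Q* = 361 - 1.38·34.8 = 313.

P* ≈ 34.8, Q* ≈ 313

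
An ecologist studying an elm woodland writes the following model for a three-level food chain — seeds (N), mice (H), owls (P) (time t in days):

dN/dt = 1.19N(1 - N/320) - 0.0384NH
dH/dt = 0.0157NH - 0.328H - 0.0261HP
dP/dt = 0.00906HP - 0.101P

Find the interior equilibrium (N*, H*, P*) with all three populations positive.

From dP/dt = 0: 0.00906H* = 0.101, so H* = 11.1.
From dN/dt = 0: 1.19(1 - N*/320) = 0.0384·11.1, giving N* = 320·(1 - 0.36) = 205.
From dH/dt = 0: 0.0157·205 - 0.328 = 0.0261P*, so P* = 2.89/0.0261 = 111.

N* ≈ 205, H* ≈ 11.1, P* ≈ 111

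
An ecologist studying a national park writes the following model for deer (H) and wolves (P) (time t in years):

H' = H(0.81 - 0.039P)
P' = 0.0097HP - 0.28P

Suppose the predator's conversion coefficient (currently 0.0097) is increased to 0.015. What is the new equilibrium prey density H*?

At the interior fixed point, setting dP/dt = 0 with P > 0 fixes H* = (predator death rate)/(HP coefficient) — independent of the other coefficients.
With the change, H* = 0.28/0.015 = 18.7; it falls from 28.9.

H* ≈ 18.7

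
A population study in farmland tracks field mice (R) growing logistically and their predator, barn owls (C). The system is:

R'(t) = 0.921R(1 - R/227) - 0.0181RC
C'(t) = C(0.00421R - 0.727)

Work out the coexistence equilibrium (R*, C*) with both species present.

From dC/dt = 0 with C > 0: 0.00421R* = 0.727, so R* = 173.
Substitute into dR/dt = 0: 0.921(1 - 173/227) = 0.0181C*.
The bracket is 0.239, giving C* = 0.22/0.0181 = 12.2.

R* ≈ 173, C* ≈ 12.2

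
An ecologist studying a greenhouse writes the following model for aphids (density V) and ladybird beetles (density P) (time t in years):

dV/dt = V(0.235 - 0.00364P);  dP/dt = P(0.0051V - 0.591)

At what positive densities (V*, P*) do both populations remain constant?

V* ≈ 116, P* ≈ 64.6

Set dP/dt = 0 with P > 0: 0.0051V - 0.591 = 0, so V* = 0.591/0.0051 = 116.
Set dV/dt = 0 with V > 0: 0.235 - 0.00364P = 0, so P* = 0.235/0.00364 = 64.6.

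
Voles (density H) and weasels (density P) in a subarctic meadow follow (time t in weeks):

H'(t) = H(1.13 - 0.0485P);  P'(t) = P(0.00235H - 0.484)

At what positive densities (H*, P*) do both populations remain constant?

H* ≈ 206, P* ≈ 23.3

Set dP/dt = 0 with P > 0: 0.00235H - 0.484 = 0, so H* = 0.484/0.00235 = 206.
Set dH/dt = 0 with H > 0: 1.13 - 0.0485P = 0, so P* = 1.13/0.0485 = 23.3.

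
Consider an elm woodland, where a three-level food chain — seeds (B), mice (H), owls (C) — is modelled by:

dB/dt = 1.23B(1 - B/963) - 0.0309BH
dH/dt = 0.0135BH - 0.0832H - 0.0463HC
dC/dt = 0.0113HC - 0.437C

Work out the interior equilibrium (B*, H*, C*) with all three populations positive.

B* ≈ 27.4, H* ≈ 38.7, C* ≈ 6.2

From dC/dt = 0: 0.0113H* = 0.437, so H* = 38.7.
From dB/dt = 0: 1.23(1 - B*/963) = 0.0309·38.7, giving B* = 963·(1 - 0.972) = 27.4.
From dH/dt = 0: 0.0135·27.4 - 0.0832 = 0.0463C*, so C* = 0.287/0.0463 = 6.2.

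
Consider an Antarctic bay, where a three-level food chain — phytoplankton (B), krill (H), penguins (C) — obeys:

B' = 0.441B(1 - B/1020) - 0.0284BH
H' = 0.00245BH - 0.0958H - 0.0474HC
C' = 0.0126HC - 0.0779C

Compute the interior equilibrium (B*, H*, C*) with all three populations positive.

B* ≈ 614, H* ≈ 6.18, C* ≈ 29.7

From dC/dt = 0: 0.0126H* = 0.0779, so H* = 6.18.
From dB/dt = 0: 0.441(1 - B*/1020) = 0.0284·6.18, giving B* = 1020·(1 - 0.398) = 614.
From dH/dt = 0: 0.00245·614 - 0.0958 = 0.0474C*, so C* = 1.41/0.0474 = 29.7.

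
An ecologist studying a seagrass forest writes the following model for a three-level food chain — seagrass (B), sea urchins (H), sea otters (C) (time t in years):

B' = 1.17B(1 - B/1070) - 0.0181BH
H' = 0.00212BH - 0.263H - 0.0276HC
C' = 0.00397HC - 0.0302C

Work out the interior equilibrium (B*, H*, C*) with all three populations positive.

From dC/dt = 0: 0.00397H* = 0.0302, so H* = 7.61.
From dB/dt = 0: 1.17(1 - B*/1070) = 0.0181·7.61, giving B* = 1070·(1 - 0.118) = 944.
From dH/dt = 0: 0.00212·944 - 0.263 = 0.0276C*, so C* = 1.74/0.0276 = 63.

B* ≈ 944, H* ≈ 7.61, C* ≈ 63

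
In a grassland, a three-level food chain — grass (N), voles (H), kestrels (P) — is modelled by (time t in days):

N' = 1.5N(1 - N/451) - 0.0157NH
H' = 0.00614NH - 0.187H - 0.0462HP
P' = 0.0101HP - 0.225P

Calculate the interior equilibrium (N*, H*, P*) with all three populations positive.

From dP/dt = 0: 0.0101H* = 0.225, so H* = 22.3.
From dN/dt = 0: 1.5(1 - N*/451) = 0.0157·22.3, giving N* = 451·(1 - 0.233) = 346.
From dH/dt = 0: 0.00614·346 - 0.187 = 0.0462P*, so P* = 1.94/0.0462 = 41.9.

N* ≈ 346, H* ≈ 22.3, P* ≈ 41.9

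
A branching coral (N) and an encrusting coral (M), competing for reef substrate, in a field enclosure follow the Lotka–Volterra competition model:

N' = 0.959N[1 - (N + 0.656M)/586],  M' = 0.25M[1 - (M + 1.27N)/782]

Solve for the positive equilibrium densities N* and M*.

Setting both brackets to zero gives the nullclines N + 0.656M = 586 and 1.27N + M = 782.
Substituting M = 782 - 1.27N into the first: N(1 - 0.656·1.27) = 586 - 0.656·782.
So N* = 73/0.167 = 437, and then M* = 782 - 1.27·437 = 226.

N* ≈ 437, M* ≈ 226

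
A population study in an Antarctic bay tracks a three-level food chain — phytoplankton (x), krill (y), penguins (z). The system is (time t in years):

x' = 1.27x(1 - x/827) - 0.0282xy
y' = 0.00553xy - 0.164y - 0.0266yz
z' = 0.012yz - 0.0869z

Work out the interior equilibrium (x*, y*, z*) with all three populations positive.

From dz/dt = 0: 0.012y* = 0.0869, so y* = 7.24.
From dx/dt = 0: 1.27(1 - x*/827) = 0.0282·7.24, giving x* = 827·(1 - 0.161) = 694.
From dy/dt = 0: 0.00553·694 - 0.164 = 0.0266z*, so z* = 3.67/0.0266 = 138.

x* ≈ 694, y* ≈ 7.24, z* ≈ 138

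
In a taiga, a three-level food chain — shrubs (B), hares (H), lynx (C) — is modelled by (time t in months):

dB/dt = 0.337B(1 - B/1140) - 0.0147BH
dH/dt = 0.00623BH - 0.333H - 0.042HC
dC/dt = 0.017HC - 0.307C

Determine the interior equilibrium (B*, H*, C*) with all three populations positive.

B* ≈ 242, H* ≈ 18.1, C* ≈ 28

From dC/dt = 0: 0.017H* = 0.307, so H* = 18.1.
From dB/dt = 0: 0.337(1 - B*/1140) = 0.0147·18.1, giving B* = 1140·(1 - 0.788) = 242.
From dH/dt = 0: 0.00623·242 - 0.333 = 0.042C*, so C* = 1.17/0.042 = 28.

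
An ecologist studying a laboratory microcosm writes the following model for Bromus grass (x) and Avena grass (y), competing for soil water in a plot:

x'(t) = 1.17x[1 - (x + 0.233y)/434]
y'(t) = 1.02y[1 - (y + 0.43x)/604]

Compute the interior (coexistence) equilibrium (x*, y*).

Setting both brackets to zero gives the nullclines x + 0.233y = 434 and 0.43x + y = 604.
Substituting y = 604 - 0.43x into the first: x(1 - 0.233·0.43) = 434 - 0.233·604.
So x* = 293/0.9 = 326, and then y* = 604 - 0.43·326 = 464.

x* ≈ 326, y* ≈ 464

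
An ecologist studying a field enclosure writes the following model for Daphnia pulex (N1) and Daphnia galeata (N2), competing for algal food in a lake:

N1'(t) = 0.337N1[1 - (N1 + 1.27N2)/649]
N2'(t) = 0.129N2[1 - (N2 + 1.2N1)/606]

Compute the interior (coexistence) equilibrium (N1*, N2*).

Setting both brackets to zero gives the nullclines N1 + 1.27N2 = 649 and 1.2N1 + N2 = 606.
Substituting N2 = 606 - 1.2N1 into the first: N1(1 - 1.27·1.2) = 649 - 1.27·606.
So N1* = -121/-0.524 = 230, and then N2* = 606 - 1.2·230 = 330.

N1* ≈ 230, N2* ≈ 330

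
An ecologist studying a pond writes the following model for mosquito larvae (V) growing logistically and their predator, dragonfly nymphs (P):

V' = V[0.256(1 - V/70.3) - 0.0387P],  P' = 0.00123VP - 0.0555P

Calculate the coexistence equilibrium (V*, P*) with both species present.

V* ≈ 45.1, P* ≈ 2.37

From dP/dt = 0 with P > 0: 0.00123V* = 0.0555, so V* = 45.1.
Substitute into dV/dt = 0: 0.256(1 - 45.1/70.3) = 0.0387P*.
The bracket is 0.358, giving P* = 0.0917/0.0387 = 2.37.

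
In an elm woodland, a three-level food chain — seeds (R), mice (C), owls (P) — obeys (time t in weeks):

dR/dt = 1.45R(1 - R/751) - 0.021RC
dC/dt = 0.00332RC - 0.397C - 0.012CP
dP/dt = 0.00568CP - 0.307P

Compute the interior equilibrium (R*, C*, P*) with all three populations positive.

From dP/dt = 0: 0.00568C* = 0.307, so C* = 54.
From dR/dt = 0: 1.45(1 - R*/751) = 0.021·54, giving R* = 751·(1 - 0.783) = 163.
From dC/dt = 0: 0.00332·163 - 0.397 = 0.012P*, so P* = 0.145/0.012 = 12.

R* ≈ 163, C* ≈ 54, P* ≈ 12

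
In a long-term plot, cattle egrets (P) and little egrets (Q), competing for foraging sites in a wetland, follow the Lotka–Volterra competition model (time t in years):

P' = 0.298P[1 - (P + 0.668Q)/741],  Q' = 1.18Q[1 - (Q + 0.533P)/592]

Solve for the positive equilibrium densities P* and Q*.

P* ≈ 537, Q* ≈ 306

Setting both brackets to zero gives the nullclines P + 0.668Q = 741 and 0.533P + Q = 592.
Substituting Q = 592 - 0.533P into the first: P(1 - 0.668·0.533) = 741 - 0.668·592.
So P* = 346/0.644 = 537, and then Q* = 592 - 0.533·537 = 306.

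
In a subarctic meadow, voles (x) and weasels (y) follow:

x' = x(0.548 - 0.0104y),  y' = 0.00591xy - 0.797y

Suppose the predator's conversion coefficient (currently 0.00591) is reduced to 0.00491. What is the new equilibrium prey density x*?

At the interior fixed point, setting dy/dt = 0 with y > 0 fixes x* = (predator death rate)/(xy coefficient) — independent of the other coefficients.
With the change, x* = 0.797/0.00491 = 162; it rises from 135.

x* ≈ 162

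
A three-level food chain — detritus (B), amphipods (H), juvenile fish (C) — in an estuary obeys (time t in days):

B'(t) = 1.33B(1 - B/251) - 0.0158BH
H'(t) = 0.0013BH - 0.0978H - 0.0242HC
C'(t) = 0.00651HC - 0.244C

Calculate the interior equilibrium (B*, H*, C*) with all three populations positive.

B* ≈ 139, H* ≈ 37.5, C* ≈ 3.44

From dC/dt = 0: 0.00651H* = 0.244, so H* = 37.5.
From dB/dt = 0: 1.33(1 - B*/251) = 0.0158·37.5, giving B* = 251·(1 - 0.445) = 139.
From dH/dt = 0: 0.0013·139 - 0.0978 = 0.0242C*, so C* = 0.0832/0.0242 = 3.44.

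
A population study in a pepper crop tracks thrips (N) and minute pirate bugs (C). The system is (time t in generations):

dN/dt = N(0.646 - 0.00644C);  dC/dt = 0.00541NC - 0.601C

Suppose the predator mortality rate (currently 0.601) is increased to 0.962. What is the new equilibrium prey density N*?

At the interior fixed point, setting dC/dt = 0 with C > 0 fixes N* = (predator death rate)/(NC coefficient) — independent of the other coefficients.
With the change, N* = 0.962/0.00541 = 178; it rises from 111.

N* ≈ 178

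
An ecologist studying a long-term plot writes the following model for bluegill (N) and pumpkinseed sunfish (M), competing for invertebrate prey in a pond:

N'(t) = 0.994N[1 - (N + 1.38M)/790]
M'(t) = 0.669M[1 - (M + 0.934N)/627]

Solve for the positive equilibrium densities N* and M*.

Setting both brackets to zero gives the nullclines N + 1.38M = 790 and 0.934N + M = 627.
Substituting M = 627 - 0.934N into the first: N(1 - 1.38·0.934) = 790 - 1.38·627.
So N* = -75.3/-0.289 = 260, and then M* = 627 - 0.934·260 = 384.

N* ≈ 260, M* ≈ 384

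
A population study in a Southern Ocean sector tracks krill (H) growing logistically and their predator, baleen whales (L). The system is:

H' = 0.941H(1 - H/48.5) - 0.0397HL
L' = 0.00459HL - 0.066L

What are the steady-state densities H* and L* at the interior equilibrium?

From dL/dt = 0 with L > 0: 0.00459H* = 0.066, so H* = 14.4.
Substitute into dH/dt = 0: 0.941(1 - 14.4/48.5) = 0.0397L*.
The bracket is 0.704, giving L* = 0.662/0.0397 = 16.7.

H* ≈ 14.4, L* ≈ 16.7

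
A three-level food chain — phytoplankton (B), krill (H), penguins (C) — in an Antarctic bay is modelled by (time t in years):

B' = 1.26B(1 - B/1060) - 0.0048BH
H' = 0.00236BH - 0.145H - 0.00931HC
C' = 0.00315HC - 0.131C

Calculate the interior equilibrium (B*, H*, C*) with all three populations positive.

B* ≈ 892, H* ≈ 41.6, C* ≈ 211

From dC/dt = 0: 0.00315H* = 0.131, so H* = 41.6.
From dB/dt = 0: 1.26(1 - B*/1060) = 0.0048·41.6, giving B* = 1060·(1 - 0.158) = 892.
From dH/dt = 0: 0.00236·892 - 0.145 = 0.00931C*, so C* = 1.96/0.00931 = 211.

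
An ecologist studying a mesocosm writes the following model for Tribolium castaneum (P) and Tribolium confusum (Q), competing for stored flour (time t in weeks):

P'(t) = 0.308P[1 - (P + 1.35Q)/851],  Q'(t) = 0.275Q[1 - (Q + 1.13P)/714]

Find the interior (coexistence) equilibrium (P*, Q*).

P* ≈ 215, Q* ≈ 471

Setting both brackets to zero gives the nullclines P + 1.35Q = 851 and 1.13P + Q = 714.
Substituting Q = 714 - 1.13P into the first: P(1 - 1.35·1.13) = 851 - 1.35·714.
So P* = -113/-0.525 = 215, and then Q* = 714 - 1.13·215 = 471.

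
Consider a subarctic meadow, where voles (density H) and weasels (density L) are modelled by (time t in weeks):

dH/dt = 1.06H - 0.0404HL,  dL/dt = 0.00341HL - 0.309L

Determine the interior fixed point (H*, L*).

Set dL/dt = 0 with L > 0: 0.00341H - 0.309 = 0, so H* = 0.309/0.00341 = 90.6.
Set dH/dt = 0 with H > 0: 1.06 - 0.0404L = 0, so L* = 1.06/0.0404 = 26.2.

H* ≈ 90.6, L* ≈ 26.2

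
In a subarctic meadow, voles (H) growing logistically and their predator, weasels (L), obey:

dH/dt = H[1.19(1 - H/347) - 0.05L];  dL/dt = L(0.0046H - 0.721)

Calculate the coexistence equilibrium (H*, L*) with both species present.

H* ≈ 157, L* ≈ 13

From dL/dt = 0 with L > 0: 0.0046H* = 0.721, so H* = 157.
Substitute into dH/dt = 0: 1.19(1 - 157/347) = 0.05L*.
The bracket is 0.548, giving L* = 0.652/0.05 = 13.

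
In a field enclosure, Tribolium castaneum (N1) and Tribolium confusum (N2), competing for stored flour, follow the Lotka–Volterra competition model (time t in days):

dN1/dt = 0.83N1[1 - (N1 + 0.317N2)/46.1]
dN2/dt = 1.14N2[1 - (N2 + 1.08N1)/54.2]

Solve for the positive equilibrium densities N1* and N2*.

Setting both brackets to zero gives the nullclines N1 + 0.317N2 = 46.1 and 1.08N1 + N2 = 54.2.
Substituting N2 = 54.2 - 1.08N1 into the first: N1(1 - 0.317·1.08) = 46.1 - 0.317·54.2.
So N1* = 28.9/0.658 = 44, and then N2* = 54.2 - 1.08·44 = 6.71.

N1* ≈ 44, N2* ≈ 6.71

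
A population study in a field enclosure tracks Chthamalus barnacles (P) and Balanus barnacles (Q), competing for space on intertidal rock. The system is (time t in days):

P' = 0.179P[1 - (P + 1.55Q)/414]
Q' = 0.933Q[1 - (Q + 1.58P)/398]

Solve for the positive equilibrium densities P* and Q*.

P* ≈ 140, Q* ≈ 177

Setting both brackets to zero gives the nullclines P + 1.55Q = 414 and 1.58P + Q = 398.
Substituting Q = 398 - 1.58P into the first: P(1 - 1.55·1.58) = 414 - 1.55·398.
So P* = -203/-1.45 = 140, and then Q* = 398 - 1.58·140 = 177.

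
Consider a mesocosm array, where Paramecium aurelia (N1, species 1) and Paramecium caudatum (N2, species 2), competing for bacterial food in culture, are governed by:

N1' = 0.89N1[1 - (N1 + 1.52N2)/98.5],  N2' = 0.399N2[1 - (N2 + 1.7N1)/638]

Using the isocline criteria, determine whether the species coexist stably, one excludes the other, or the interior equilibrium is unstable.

species 2 excludes species 1

Compare the nullcline intercepts: K1/α12 = 98.5/1.52 = 64.8 < K2 = 638; K2/α21 = 638/1.7 = 375 > K1 = 98.5.
Since the inequalities point opposite ways, species 2 can invade but species 1 cannot.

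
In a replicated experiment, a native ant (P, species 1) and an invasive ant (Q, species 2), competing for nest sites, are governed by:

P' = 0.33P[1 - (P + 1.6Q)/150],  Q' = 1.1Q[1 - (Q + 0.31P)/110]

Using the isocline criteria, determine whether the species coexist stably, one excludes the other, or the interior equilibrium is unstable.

species 2 excludes species 1

Compare the nullcline intercepts: K1/α12 = 150/1.6 = 93.8 < K2 = 110; K2/α21 = 110/0.31 = 355 > K1 = 150.
Since the inequalities point opposite ways, species 2 can invade but species 1 cannot.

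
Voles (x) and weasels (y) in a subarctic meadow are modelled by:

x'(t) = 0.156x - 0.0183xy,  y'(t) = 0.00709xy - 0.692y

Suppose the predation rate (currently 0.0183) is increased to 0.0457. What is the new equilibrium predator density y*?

At the interior fixed point, setting dx/dt = 0 with x > 0 fixes y* = (prey growth rate)/(xy coefficient) — independent of the other coefficients.
With the change, y* = 0.156/0.0457 = 3.41; it falls from 8.52.

y* ≈ 3.41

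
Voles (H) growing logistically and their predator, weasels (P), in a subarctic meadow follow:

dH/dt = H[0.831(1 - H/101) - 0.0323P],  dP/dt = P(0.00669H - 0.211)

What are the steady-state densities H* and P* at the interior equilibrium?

H* ≈ 31.5, P* ≈ 17.7

From dP/dt = 0 with P > 0: 0.00669H* = 0.211, so H* = 31.5.
Substitute into dH/dt = 0: 0.831(1 - 31.5/101) = 0.0323P*.
The bracket is 0.688, giving P* = 0.572/0.0323 = 17.7.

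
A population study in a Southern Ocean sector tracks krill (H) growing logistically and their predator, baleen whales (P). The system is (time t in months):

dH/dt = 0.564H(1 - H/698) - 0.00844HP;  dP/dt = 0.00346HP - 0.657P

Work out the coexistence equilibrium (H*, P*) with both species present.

From dP/dt = 0 with P > 0: 0.00346H* = 0.657, so H* = 190.
Substitute into dH/dt = 0: 0.564(1 - 190/698) = 0.00844P*.
The bracket is 0.728, giving P* = 0.411/0.00844 = 48.6.

H* ≈ 190, P* ≈ 48.6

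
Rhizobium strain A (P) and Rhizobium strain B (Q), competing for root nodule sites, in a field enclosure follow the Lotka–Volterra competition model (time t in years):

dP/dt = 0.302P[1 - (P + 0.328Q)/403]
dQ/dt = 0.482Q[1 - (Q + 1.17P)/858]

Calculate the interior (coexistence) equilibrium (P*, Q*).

Setting both brackets to zero gives the nullclines P + 0.328Q = 403 and 1.17P + Q = 858.
Substituting Q = 858 - 1.17P into the first: P(1 - 0.328·1.17) = 403 - 0.328·858.
So P* = 122/0.616 = 197, and then Q* = 858 - 1.17·197 = 627.

P* ≈ 197, Q* ≈ 627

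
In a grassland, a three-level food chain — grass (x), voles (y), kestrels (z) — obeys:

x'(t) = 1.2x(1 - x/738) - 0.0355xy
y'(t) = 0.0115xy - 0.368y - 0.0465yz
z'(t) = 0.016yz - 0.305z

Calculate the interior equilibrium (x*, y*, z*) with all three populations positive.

From dz/dt = 0: 0.016y* = 0.305, so y* = 19.1.
From dx/dt = 0: 1.2(1 - x*/738) = 0.0355·19.1, giving x* = 738·(1 - 0.564) = 322.
From dy/dt = 0: 0.0115·322 - 0.368 = 0.0465z*, so z* = 3.33/0.0465 = 71.7.

x* ≈ 322, y* ≈ 19.1, z* ≈ 71.7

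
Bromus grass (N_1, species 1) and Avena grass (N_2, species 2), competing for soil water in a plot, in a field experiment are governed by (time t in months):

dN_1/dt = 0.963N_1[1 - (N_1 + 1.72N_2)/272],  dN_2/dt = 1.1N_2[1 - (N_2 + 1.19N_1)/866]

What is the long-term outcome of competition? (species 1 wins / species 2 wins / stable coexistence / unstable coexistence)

Compare the nullcline intercepts: K1/α12 = 272/1.72 = 158 < K2 = 866; K2/α21 = 866/1.19 = 728 > K1 = 272.
Since the inequalities point opposite ways, species 2 can invade but species 1 cannot.

species 2 excludes species 1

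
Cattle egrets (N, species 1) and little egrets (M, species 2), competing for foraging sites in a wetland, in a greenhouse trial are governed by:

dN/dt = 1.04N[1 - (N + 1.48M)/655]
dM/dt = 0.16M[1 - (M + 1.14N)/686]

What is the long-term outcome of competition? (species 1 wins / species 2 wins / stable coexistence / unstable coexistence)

Compare the nullcline intercepts: K1/α12 = 655/1.48 = 443 < K2 = 686; K2/α21 = 686/1.14 = 602 < K1 = 655.
Since both are reversed, neither can invade when rare; the interior point is a saddle.

unstable coexistence (outcome depends on initial conditions)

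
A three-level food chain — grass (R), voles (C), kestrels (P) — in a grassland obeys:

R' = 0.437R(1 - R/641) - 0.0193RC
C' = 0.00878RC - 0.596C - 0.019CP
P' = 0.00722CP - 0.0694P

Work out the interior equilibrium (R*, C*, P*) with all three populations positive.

From dP/dt = 0: 0.00722C* = 0.0694, so C* = 9.61.
From dR/dt = 0: 0.437(1 - R*/641) = 0.0193·9.61, giving R* = 641·(1 - 0.425) = 369.
From dC/dt = 0: 0.00878·369 - 0.596 = 0.019P*, so P* = 2.64/0.019 = 139.

R* ≈ 369, C* ≈ 9.61, P* ≈ 139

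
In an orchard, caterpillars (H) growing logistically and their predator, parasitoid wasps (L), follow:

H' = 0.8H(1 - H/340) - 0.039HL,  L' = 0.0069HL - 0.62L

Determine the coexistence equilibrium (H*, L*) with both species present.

H* ≈ 89.9, L* ≈ 15.1

From dL/dt = 0 with L > 0: 0.0069H* = 0.62, so H* = 89.9.
Substitute into dH/dt = 0: 0.8(1 - 89.9/340) = 0.039L*.
The bracket is 0.736, giving L* = 0.589/0.039 = 15.1.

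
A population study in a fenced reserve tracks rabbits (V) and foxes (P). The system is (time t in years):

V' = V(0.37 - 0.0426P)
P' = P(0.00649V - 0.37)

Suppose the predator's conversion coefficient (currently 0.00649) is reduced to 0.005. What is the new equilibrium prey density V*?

V* ≈ 74

At the interior fixed point, setting dP/dt = 0 with P > 0 fixes V* = (predator death rate)/(VP coefficient) — independent of the other coefficients.
With the change, V* = 0.37/0.005 = 74; it rises from 57.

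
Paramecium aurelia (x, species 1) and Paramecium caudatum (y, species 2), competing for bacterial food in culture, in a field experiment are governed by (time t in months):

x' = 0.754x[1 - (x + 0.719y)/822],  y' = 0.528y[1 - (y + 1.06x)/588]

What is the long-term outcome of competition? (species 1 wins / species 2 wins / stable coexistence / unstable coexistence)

Compare the nullcline intercepts: K1/α12 = 822/0.719 = 1140 > K2 = 588; K2/α21 = 588/1.06 = 555 < K1 = 822.
Since the inequalities point opposite ways, species 1 can invade but species 2 cannot.

species 1 excludes species 2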